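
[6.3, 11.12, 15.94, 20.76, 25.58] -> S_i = 6.30 + 4.82*i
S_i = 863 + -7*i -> [863, 856, 849, 842, 835]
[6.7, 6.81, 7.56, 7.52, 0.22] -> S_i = Random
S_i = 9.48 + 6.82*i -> [9.48, 16.3, 23.12, 29.94, 36.76]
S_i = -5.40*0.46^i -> [-5.4, -2.48, -1.14, -0.53, -0.24]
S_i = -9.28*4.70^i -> [-9.28, -43.62, -205.0, -963.48, -4528.34]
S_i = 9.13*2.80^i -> [9.13, 25.56, 71.58, 200.42, 561.18]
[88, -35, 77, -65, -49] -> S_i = Random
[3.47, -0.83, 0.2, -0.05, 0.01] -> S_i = 3.47*(-0.24)^i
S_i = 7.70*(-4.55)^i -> [7.7, -35.03, 159.41, -725.31, 3300.17]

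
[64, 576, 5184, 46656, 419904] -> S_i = 64*9^i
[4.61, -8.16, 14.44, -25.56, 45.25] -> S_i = 4.61*(-1.77)^i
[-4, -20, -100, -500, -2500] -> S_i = -4*5^i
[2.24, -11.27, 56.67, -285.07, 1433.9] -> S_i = 2.24*(-5.03)^i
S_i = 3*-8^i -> [3, -24, 192, -1536, 12288]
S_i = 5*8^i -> [5, 40, 320, 2560, 20480]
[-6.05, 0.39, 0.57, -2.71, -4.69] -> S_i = Random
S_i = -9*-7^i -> [-9, 63, -441, 3087, -21609]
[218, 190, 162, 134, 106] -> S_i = 218 + -28*i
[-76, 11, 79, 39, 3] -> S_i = Random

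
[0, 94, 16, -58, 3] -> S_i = Random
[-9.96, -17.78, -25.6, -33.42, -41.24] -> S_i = -9.96 + -7.82*i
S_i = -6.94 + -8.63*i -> [-6.94, -15.57, -24.2, -32.83, -41.46]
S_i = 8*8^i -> [8, 64, 512, 4096, 32768]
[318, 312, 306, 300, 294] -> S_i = 318 + -6*i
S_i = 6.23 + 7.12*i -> [6.23, 13.35, 20.47, 27.59, 34.71]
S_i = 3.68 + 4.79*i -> [3.68, 8.47, 13.26, 18.05, 22.84]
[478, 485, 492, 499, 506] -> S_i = 478 + 7*i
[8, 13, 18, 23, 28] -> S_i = 8 + 5*i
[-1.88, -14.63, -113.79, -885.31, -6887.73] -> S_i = -1.88*7.78^i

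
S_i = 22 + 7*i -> [22, 29, 36, 43, 50]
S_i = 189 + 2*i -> [189, 191, 193, 195, 197]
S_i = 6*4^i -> [6, 24, 96, 384, 1536]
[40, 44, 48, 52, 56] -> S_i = 40 + 4*i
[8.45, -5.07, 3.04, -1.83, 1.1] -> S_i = 8.45*(-0.60)^i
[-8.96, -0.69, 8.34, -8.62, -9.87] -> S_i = Random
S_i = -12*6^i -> [-12, -72, -432, -2592, -15552]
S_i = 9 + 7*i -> [9, 16, 23, 30, 37]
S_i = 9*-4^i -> [9, -36, 144, -576, 2304]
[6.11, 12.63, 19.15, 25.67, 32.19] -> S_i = 6.11 + 6.52*i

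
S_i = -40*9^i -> [-40, -360, -3240, -29160, -262440]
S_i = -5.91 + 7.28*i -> [-5.91, 1.37, 8.65, 15.93, 23.21]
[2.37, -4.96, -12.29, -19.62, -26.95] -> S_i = 2.37 + -7.33*i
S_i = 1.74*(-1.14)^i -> [1.74, -1.98, 2.26, -2.58, 2.94]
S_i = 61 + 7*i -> [61, 68, 75, 82, 89]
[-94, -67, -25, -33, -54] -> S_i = Random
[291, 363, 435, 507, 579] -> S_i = 291 + 72*i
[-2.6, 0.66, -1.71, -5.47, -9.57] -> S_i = Random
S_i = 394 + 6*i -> [394, 400, 406, 412, 418]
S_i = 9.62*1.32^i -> [9.62, 12.7, 16.76, 22.13, 29.21]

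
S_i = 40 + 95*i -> [40, 135, 230, 325, 420]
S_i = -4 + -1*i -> [-4, -5, -6, -7, -8]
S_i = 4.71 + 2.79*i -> [4.71, 7.5, 10.29, 13.08, 15.87]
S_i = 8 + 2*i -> [8, 10, 12, 14, 16]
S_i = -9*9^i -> [-9, -81, -729, -6561, -59049]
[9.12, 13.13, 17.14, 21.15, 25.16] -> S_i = 9.12 + 4.01*i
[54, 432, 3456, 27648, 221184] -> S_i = 54*8^i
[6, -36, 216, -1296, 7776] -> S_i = 6*-6^i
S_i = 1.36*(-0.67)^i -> [1.36, -0.91, 0.61, -0.41, 0.27]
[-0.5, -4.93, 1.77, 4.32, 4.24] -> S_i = Random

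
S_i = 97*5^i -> [97, 485, 2425, 12125, 60625]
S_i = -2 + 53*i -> [-2, 51, 104, 157, 210]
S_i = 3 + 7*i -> [3, 10, 17, 24, 31]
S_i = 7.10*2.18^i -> [7.1, 15.48, 33.74, 73.56, 160.36]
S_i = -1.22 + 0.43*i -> [-1.22, -0.79, -0.36, 0.07, 0.5]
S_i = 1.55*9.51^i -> [1.55, 14.74, 140.18, 1333.13, 12678.09]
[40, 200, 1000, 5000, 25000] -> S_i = 40*5^i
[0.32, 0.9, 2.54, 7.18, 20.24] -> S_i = 0.32*2.82^i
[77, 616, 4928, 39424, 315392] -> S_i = 77*8^i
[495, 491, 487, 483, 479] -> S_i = 495 + -4*i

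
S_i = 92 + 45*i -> [92, 137, 182, 227, 272]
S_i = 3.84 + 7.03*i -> [3.84, 10.87, 17.9, 24.93, 31.96]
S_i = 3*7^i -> [3, 21, 147, 1029, 7203]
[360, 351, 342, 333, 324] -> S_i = 360 + -9*i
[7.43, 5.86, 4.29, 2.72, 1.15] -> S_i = 7.43 + -1.57*i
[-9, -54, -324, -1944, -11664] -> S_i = -9*6^i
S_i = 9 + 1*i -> [9, 10, 11, 12, 13]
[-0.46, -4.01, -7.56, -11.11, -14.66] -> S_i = -0.46 + -3.55*i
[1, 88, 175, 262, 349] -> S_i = 1 + 87*i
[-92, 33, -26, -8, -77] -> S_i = Random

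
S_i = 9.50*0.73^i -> [9.5, 6.94, 5.06, 3.7, 2.7]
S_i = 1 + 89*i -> [1, 90, 179, 268, 357]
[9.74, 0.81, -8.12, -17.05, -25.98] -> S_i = 9.74 + -8.93*i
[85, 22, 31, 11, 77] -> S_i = Random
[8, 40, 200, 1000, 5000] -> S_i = 8*5^i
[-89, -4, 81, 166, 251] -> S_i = -89 + 85*i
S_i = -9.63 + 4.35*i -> [-9.63, -5.28, -0.93, 3.42, 7.77]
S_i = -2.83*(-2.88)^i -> [-2.83, 8.15, -23.47, 67.6, -194.7]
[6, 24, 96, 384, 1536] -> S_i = 6*4^i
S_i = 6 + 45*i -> [6, 51, 96, 141, 186]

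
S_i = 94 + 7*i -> [94, 101, 108, 115, 122]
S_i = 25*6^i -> [25, 150, 900, 5400, 32400]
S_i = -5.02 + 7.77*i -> [-5.02, 2.75, 10.52, 18.29, 26.06]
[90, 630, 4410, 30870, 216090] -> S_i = 90*7^i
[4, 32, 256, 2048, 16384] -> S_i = 4*8^i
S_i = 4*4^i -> [4, 16, 64, 256, 1024]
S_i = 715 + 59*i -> [715, 774, 833, 892, 951]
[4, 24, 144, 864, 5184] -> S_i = 4*6^i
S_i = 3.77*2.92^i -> [3.77, 11.01, 32.14, 93.86, 274.08]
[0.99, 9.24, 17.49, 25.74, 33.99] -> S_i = 0.99 + 8.25*i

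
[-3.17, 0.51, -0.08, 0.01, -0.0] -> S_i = -3.17*(-0.16)^i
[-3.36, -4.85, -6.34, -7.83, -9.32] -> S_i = -3.36 + -1.49*i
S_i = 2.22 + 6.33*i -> [2.22, 8.55, 14.88, 21.21, 27.54]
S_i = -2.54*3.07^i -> [-2.54, -7.8, -23.94, -73.49, -225.62]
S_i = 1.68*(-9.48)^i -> [1.68, -15.93, 150.98, -1431.31, 13568.84]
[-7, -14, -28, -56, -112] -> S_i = -7*2^i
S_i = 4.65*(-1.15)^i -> [4.65, -5.35, 6.15, -7.07, 8.13]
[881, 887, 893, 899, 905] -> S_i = 881 + 6*i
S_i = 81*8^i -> [81, 648, 5184, 41472, 331776]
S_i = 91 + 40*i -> [91, 131, 171, 211, 251]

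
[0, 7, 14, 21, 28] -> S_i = 0 + 7*i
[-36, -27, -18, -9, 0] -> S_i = -36 + 9*i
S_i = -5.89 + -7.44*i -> [-5.89, -13.33, -20.77, -28.21, -35.65]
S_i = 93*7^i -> [93, 651, 4557, 31899, 223293]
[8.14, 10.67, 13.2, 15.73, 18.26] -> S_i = 8.14 + 2.53*i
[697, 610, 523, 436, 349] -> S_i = 697 + -87*i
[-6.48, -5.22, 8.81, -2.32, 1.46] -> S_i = Random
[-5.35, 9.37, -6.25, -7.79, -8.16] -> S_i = Random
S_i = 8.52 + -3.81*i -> [8.52, 4.71, 0.9, -2.91, -6.72]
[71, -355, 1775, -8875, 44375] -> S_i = 71*-5^i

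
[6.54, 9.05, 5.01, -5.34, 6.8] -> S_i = Random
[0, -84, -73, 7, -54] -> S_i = Random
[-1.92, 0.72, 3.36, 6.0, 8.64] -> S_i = -1.92 + 2.64*i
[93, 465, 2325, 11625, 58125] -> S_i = 93*5^i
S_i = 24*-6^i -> [24, -144, 864, -5184, 31104]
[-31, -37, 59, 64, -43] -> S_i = Random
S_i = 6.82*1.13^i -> [6.82, 7.71, 8.71, 9.84, 11.12]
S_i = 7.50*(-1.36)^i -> [7.5, -10.2, 13.87, -18.87, 25.66]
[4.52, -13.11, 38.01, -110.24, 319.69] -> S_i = 4.52*(-2.90)^i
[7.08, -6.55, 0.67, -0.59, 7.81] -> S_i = Random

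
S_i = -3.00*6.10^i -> [-3.0, -18.3, -111.63, -680.94, -4153.75]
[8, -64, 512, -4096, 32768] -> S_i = 8*-8^i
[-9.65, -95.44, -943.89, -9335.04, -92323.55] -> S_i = -9.65*9.89^i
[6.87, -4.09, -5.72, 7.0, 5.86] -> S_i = Random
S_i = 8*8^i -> [8, 64, 512, 4096, 32768]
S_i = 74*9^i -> [74, 666, 5994, 53946, 485514]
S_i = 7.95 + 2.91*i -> [7.95, 10.86, 13.77, 16.68, 19.59]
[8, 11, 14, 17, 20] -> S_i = 8 + 3*i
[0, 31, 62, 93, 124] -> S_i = 0 + 31*i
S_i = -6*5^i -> [-6, -30, -150, -750, -3750]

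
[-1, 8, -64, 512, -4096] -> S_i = -1*-8^i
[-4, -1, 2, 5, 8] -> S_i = -4 + 3*i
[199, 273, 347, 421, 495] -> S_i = 199 + 74*i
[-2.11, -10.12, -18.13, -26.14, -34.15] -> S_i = -2.11 + -8.01*i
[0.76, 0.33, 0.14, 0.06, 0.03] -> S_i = 0.76*0.43^i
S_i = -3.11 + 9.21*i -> [-3.11, 6.1, 15.31, 24.52, 33.73]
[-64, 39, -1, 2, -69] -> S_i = Random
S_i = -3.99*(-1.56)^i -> [-3.99, 6.22, -9.71, 15.15, -23.63]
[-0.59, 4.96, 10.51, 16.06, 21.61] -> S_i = -0.59 + 5.55*i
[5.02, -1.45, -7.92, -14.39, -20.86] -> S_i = 5.02 + -6.47*i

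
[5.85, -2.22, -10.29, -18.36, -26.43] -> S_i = 5.85 + -8.07*i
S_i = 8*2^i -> [8, 16, 32, 64, 128]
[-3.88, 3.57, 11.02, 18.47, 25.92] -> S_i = -3.88 + 7.45*i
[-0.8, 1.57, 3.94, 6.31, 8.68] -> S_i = -0.80 + 2.37*i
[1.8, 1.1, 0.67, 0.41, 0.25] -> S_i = 1.80*0.61^i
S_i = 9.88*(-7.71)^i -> [9.88, -76.17, 587.31, -4528.14, 34911.98]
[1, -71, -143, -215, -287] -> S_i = 1 + -72*i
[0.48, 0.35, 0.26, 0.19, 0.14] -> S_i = 0.48*0.73^i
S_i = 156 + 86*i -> [156, 242, 328, 414, 500]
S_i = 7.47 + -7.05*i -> [7.47, 0.42, -6.63, -13.68, -20.73]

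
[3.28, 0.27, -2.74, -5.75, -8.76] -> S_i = 3.28 + -3.01*i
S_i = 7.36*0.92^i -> [7.36, 6.77, 6.23, 5.73, 5.27]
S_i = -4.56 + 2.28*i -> [-4.56, -2.28, 0.0, 2.28, 4.56]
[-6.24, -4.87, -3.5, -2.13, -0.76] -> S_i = -6.24 + 1.37*i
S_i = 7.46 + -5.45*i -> [7.46, 2.01, -3.44, -8.89, -14.34]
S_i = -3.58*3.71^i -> [-3.58, -13.28, -49.28, -182.81, -678.23]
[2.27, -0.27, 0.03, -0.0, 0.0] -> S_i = 2.27*(-0.12)^i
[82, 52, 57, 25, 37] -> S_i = Random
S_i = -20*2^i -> [-20, -40, -80, -160, -320]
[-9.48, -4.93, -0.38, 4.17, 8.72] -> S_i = -9.48 + 4.55*i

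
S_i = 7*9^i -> [7, 63, 567, 5103, 45927]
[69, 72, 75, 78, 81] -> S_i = 69 + 3*i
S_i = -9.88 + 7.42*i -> [-9.88, -2.46, 4.96, 12.38, 19.8]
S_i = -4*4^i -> [-4, -16, -64, -256, -1024]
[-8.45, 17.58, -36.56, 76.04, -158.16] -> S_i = -8.45*(-2.08)^i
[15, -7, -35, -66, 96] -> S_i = Random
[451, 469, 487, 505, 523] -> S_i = 451 + 18*i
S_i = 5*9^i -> [5, 45, 405, 3645, 32805]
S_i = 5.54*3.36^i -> [5.54, 18.61, 62.54, 210.15, 706.1]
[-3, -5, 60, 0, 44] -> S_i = Random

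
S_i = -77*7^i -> [-77, -539, -3773, -26411, -184877]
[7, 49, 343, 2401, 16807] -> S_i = 7*7^i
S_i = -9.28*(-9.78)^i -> [-9.28, 90.76, -887.62, 8680.9, -84899.16]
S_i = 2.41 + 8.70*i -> [2.41, 11.11, 19.81, 28.51, 37.21]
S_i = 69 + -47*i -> [69, 22, -25, -72, -119]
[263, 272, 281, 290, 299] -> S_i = 263 + 9*i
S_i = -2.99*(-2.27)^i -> [-2.99, 6.79, -15.41, 34.97, -79.39]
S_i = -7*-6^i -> [-7, 42, -252, 1512, -9072]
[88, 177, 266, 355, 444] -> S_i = 88 + 89*i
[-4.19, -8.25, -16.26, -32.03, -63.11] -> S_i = -4.19*1.97^i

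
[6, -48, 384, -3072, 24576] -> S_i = 6*-8^i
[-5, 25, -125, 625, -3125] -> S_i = -5*-5^i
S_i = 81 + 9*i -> [81, 90, 99, 108, 117]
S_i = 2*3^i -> [2, 6, 18, 54, 162]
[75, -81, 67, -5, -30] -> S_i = Random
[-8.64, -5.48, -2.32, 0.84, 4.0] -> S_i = -8.64 + 3.16*i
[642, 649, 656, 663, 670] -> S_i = 642 + 7*i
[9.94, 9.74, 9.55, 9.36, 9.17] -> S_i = 9.94*0.98^i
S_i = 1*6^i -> [1, 6, 36, 216, 1296]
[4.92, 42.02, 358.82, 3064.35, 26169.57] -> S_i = 4.92*8.54^i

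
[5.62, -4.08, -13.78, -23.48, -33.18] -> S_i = 5.62 + -9.70*i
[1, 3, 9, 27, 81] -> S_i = 1*3^i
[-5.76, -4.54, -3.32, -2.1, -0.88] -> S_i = -5.76 + 1.22*i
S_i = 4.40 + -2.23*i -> [4.4, 2.17, -0.06, -2.29, -4.52]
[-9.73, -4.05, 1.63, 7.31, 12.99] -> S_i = -9.73 + 5.68*i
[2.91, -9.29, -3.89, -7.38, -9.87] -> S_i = Random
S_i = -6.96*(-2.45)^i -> [-6.96, 17.05, -41.78, 102.35, -250.77]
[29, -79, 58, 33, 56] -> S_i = Random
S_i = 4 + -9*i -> [4, -5, -14, -23, -32]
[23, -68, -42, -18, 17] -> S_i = Random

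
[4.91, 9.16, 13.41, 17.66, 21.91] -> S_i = 4.91 + 4.25*i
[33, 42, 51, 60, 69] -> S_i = 33 + 9*i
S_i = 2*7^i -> [2, 14, 98, 686, 4802]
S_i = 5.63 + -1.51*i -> [5.63, 4.12, 2.61, 1.1, -0.41]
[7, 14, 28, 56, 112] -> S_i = 7*2^i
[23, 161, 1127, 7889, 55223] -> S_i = 23*7^i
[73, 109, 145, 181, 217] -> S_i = 73 + 36*i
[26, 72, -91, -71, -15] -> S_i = Random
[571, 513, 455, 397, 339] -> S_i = 571 + -58*i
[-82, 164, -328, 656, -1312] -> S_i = -82*-2^i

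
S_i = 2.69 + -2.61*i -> [2.69, 0.08, -2.53, -5.14, -7.75]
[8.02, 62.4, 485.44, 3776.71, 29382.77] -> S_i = 8.02*7.78^i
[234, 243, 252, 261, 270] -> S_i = 234 + 9*i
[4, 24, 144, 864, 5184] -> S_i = 4*6^i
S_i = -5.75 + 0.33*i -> [-5.75, -5.42, -5.09, -4.76, -4.43]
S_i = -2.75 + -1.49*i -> [-2.75, -4.24, -5.73, -7.22, -8.71]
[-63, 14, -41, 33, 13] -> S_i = Random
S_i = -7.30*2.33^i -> [-7.3, -17.01, -39.63, -92.34, -215.15]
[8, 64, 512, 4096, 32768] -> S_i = 8*8^i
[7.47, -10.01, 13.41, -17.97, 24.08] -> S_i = 7.47*(-1.34)^i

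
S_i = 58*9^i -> [58, 522, 4698, 42282, 380538]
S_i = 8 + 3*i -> [8, 11, 14, 17, 20]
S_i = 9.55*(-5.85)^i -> [9.55, -55.87, 326.82, -1911.93, 11184.76]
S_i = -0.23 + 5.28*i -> [-0.23, 5.05, 10.33, 15.61, 20.89]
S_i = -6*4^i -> [-6, -24, -96, -384, -1536]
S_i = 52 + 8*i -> [52, 60, 68, 76, 84]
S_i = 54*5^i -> [54, 270, 1350, 6750, 33750]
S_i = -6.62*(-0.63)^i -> [-6.62, 4.17, -2.63, 1.66, -1.04]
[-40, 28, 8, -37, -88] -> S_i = Random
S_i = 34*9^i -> [34, 306, 2754, 24786, 223074]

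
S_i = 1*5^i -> [1, 5, 25, 125, 625]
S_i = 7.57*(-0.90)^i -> [7.57, -6.81, 6.13, -5.52, 4.97]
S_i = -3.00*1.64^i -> [-3.0, -4.92, -8.07, -13.23, -21.7]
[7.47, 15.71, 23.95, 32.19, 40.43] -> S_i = 7.47 + 8.24*i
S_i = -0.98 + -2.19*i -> [-0.98, -3.17, -5.36, -7.55, -9.74]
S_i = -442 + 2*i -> [-442, -440, -438, -436, -434]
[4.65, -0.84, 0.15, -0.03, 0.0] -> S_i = 4.65*(-0.18)^i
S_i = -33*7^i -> [-33, -231, -1617, -11319, -79233]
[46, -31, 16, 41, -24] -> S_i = Random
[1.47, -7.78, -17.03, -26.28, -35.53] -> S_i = 1.47 + -9.25*i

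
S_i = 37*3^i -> [37, 111, 333, 999, 2997]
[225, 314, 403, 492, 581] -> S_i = 225 + 89*i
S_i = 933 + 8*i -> [933, 941, 949, 957, 965]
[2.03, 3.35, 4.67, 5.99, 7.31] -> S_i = 2.03 + 1.32*i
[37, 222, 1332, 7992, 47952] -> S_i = 37*6^i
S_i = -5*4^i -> [-5, -20, -80, -320, -1280]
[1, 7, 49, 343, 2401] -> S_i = 1*7^i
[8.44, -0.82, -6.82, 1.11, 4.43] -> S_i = Random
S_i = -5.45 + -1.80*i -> [-5.45, -7.25, -9.05, -10.85, -12.65]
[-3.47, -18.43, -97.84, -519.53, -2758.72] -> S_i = -3.47*5.31^i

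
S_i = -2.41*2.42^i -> [-2.41, -5.83, -14.11, -34.16, -82.66]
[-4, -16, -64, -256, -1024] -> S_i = -4*4^i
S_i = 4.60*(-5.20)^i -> [4.6, -23.92, 124.38, -646.8, 3363.34]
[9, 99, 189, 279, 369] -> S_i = 9 + 90*i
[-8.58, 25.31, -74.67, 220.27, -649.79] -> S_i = -8.58*(-2.95)^i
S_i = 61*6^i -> [61, 366, 2196, 13176, 79056]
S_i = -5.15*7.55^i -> [-5.15, -38.88, -293.56, -2216.4, -16733.82]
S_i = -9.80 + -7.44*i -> [-9.8, -17.24, -24.68, -32.12, -39.56]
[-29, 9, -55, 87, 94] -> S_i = Random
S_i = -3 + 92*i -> [-3, 89, 181, 273, 365]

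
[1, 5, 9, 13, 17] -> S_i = 1 + 4*i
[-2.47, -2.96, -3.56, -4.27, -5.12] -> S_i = -2.47*1.20^i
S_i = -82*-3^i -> [-82, 246, -738, 2214, -6642]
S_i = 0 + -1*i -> [0, -1, -2, -3, -4]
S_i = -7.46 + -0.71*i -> [-7.46, -8.17, -8.88, -9.59, -10.3]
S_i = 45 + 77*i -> [45, 122, 199, 276, 353]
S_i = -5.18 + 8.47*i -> [-5.18, 3.29, 11.76, 20.23, 28.7]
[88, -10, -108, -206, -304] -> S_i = 88 + -98*i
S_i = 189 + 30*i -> [189, 219, 249, 279, 309]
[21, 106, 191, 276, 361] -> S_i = 21 + 85*i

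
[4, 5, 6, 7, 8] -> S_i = 4 + 1*i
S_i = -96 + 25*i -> [-96, -71, -46, -21, 4]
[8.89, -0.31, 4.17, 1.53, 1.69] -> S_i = Random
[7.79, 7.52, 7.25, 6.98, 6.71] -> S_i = 7.79 + -0.27*i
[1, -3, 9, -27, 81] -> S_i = 1*-3^i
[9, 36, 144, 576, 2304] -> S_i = 9*4^i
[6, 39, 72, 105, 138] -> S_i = 6 + 33*i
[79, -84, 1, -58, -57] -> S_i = Random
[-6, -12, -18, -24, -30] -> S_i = -6 + -6*i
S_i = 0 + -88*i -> [0, -88, -176, -264, -352]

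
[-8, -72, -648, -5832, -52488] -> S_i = -8*9^i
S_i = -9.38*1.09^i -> [-9.38, -10.22, -11.14, -12.15, -13.24]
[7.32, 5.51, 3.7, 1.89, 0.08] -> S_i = 7.32 + -1.81*i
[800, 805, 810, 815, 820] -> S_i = 800 + 5*i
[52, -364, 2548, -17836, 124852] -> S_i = 52*-7^i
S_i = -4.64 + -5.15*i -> [-4.64, -9.79, -14.94, -20.09, -25.24]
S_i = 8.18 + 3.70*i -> [8.18, 11.88, 15.58, 19.28, 22.98]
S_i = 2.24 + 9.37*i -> [2.24, 11.61, 20.98, 30.35, 39.72]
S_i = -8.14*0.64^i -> [-8.14, -5.21, -3.33, -2.13, -1.37]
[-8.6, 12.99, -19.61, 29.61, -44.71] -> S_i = -8.60*(-1.51)^i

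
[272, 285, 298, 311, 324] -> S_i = 272 + 13*i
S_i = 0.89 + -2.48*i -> [0.89, -1.59, -4.07, -6.55, -9.03]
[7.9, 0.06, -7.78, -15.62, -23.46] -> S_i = 7.90 + -7.84*i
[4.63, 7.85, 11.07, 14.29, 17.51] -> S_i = 4.63 + 3.22*i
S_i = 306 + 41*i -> [306, 347, 388, 429, 470]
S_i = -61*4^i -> [-61, -244, -976, -3904, -15616]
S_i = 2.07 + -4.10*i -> [2.07, -2.03, -6.13, -10.23, -14.33]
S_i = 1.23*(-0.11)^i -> [1.23, -0.14, 0.01, -0.0, 0.0]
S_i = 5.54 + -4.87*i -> [5.54, 0.67, -4.2, -9.07, -13.94]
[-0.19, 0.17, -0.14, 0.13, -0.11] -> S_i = -0.19*(-0.87)^i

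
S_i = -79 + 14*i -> [-79, -65, -51, -37, -23]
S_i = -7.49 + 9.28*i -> [-7.49, 1.79, 11.07, 20.35, 29.63]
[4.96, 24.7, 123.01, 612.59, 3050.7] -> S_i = 4.96*4.98^i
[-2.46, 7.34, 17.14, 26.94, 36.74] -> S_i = -2.46 + 9.80*i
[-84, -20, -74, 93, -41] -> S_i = Random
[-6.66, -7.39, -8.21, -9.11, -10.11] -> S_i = -6.66*1.11^i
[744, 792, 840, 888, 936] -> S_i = 744 + 48*i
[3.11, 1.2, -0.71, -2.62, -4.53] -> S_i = 3.11 + -1.91*i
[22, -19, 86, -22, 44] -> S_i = Random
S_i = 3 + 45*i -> [3, 48, 93, 138, 183]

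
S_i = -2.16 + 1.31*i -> [-2.16, -0.85, 0.46, 1.77, 3.08]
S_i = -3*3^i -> [-3, -9, -27, -81, -243]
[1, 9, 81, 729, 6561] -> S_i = 1*9^i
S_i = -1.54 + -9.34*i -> [-1.54, -10.88, -20.22, -29.56, -38.9]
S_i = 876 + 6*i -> [876, 882, 888, 894, 900]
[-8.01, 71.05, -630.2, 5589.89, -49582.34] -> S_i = -8.01*(-8.87)^i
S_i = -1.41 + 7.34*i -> [-1.41, 5.93, 13.27, 20.61, 27.95]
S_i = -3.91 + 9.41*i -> [-3.91, 5.5, 14.91, 24.32, 33.73]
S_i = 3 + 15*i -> [3, 18, 33, 48, 63]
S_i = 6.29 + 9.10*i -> [6.29, 15.39, 24.49, 33.59, 42.69]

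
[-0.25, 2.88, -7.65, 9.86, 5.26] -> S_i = Random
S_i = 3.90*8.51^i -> [3.9, 33.19, 282.44, 2403.55, 20454.22]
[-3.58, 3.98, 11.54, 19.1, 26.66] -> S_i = -3.58 + 7.56*i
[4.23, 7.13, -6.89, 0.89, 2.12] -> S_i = Random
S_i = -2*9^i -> [-2, -18, -162, -1458, -13122]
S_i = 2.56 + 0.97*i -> [2.56, 3.53, 4.5, 5.47, 6.44]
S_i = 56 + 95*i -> [56, 151, 246, 341, 436]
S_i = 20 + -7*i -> [20, 13, 6, -1, -8]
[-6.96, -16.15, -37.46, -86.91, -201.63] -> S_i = -6.96*2.32^i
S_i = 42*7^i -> [42, 294, 2058, 14406, 100842]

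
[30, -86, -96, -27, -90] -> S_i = Random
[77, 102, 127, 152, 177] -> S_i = 77 + 25*i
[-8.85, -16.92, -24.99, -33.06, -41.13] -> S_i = -8.85 + -8.07*i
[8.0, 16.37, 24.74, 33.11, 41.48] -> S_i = 8.00 + 8.37*i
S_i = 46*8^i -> [46, 368, 2944, 23552, 188416]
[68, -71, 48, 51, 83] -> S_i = Random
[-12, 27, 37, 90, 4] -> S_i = Random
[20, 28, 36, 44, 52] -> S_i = 20 + 8*i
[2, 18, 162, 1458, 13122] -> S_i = 2*9^i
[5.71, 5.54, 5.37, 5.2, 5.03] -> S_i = 5.71 + -0.17*i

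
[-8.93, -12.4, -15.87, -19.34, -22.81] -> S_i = -8.93 + -3.47*i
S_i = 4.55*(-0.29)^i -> [4.55, -1.32, 0.38, -0.11, 0.03]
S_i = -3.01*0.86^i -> [-3.01, -2.59, -2.23, -1.91, -1.65]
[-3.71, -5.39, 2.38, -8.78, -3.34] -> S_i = Random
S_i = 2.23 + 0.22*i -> [2.23, 2.45, 2.67, 2.89, 3.11]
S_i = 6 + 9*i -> [6, 15, 24, 33, 42]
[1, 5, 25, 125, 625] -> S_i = 1*5^i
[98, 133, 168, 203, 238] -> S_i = 98 + 35*i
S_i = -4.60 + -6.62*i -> [-4.6, -11.22, -17.84, -24.46, -31.08]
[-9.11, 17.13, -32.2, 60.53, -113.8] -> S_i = -9.11*(-1.88)^i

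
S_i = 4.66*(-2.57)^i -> [4.66, -11.98, 30.78, -79.1, 203.29]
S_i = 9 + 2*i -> [9, 11, 13, 15, 17]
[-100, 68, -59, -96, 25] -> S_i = Random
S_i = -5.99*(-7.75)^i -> [-5.99, 46.42, -359.77, 2788.25, -21608.95]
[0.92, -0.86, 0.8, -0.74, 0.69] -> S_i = 0.92*(-0.93)^i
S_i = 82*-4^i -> [82, -328, 1312, -5248, 20992]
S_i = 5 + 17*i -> [5, 22, 39, 56, 73]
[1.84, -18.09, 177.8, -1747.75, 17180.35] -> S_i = 1.84*(-9.83)^i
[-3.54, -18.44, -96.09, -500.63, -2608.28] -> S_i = -3.54*5.21^i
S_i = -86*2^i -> [-86, -172, -344, -688, -1376]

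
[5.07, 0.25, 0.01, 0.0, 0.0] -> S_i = 5.07*0.05^i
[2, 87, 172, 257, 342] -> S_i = 2 + 85*i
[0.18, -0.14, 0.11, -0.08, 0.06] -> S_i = 0.18*(-0.77)^i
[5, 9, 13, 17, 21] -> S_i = 5 + 4*i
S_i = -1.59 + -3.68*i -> [-1.59, -5.27, -8.95, -12.63, -16.31]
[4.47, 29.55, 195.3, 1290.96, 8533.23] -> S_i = 4.47*6.61^i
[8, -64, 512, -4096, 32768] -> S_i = 8*-8^i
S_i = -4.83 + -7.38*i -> [-4.83, -12.21, -19.59, -26.97, -34.35]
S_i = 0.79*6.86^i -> [0.79, 5.42, 37.18, 255.03, 1749.54]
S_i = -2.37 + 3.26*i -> [-2.37, 0.89, 4.15, 7.41, 10.67]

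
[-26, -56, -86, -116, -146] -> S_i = -26 + -30*i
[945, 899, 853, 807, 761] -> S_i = 945 + -46*i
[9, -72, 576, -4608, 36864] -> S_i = 9*-8^i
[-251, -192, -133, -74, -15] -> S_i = -251 + 59*i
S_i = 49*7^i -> [49, 343, 2401, 16807, 117649]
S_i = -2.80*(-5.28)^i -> [-2.8, 14.78, -78.06, 412.15, -2176.17]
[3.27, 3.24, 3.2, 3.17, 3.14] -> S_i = 3.27*0.99^i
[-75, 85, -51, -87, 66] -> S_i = Random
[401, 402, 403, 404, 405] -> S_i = 401 + 1*i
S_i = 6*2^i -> [6, 12, 24, 48, 96]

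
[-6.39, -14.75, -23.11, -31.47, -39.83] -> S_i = -6.39 + -8.36*i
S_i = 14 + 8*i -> [14, 22, 30, 38, 46]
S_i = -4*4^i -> [-4, -16, -64, -256, -1024]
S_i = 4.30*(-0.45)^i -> [4.3, -1.94, 0.87, -0.39, 0.18]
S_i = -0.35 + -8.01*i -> [-0.35, -8.36, -16.37, -24.38, -32.39]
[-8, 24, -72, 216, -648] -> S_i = -8*-3^i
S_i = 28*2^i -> [28, 56, 112, 224, 448]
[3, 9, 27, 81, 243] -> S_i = 3*3^i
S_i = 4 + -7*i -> [4, -3, -10, -17, -24]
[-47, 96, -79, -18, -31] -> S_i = Random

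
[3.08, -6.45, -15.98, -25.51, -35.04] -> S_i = 3.08 + -9.53*i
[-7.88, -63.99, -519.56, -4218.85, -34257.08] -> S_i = -7.88*8.12^i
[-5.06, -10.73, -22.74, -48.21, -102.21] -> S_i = -5.06*2.12^i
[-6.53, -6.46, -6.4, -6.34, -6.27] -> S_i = -6.53*0.99^i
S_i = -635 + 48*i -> [-635, -587, -539, -491, -443]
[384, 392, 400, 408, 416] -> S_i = 384 + 8*i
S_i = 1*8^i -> [1, 8, 64, 512, 4096]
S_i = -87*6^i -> [-87, -522, -3132, -18792, -112752]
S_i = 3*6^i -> [3, 18, 108, 648, 3888]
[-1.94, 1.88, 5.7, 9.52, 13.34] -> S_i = -1.94 + 3.82*i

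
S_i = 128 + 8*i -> [128, 136, 144, 152, 160]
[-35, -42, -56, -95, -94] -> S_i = Random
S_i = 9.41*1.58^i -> [9.41, 14.87, 23.49, 37.12, 58.64]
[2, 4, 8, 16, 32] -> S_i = 2*2^i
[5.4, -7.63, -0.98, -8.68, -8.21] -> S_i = Random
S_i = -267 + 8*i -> [-267, -259, -251, -243, -235]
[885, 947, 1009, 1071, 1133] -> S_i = 885 + 62*i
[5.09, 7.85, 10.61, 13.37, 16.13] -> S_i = 5.09 + 2.76*i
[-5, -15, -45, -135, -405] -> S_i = -5*3^i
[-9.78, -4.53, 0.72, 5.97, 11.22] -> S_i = -9.78 + 5.25*i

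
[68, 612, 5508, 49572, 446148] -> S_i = 68*9^i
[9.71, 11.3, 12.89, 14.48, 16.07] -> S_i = 9.71 + 1.59*i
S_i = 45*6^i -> [45, 270, 1620, 9720, 58320]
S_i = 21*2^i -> [21, 42, 84, 168, 336]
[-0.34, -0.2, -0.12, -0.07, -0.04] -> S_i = -0.34*0.59^i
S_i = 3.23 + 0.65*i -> [3.23, 3.88, 4.53, 5.18, 5.83]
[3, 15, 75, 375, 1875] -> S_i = 3*5^i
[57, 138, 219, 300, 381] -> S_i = 57 + 81*i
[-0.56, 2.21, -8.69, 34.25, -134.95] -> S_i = -0.56*(-3.94)^i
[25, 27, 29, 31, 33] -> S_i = 25 + 2*i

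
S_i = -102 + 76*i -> [-102, -26, 50, 126, 202]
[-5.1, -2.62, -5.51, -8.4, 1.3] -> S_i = Random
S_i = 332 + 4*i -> [332, 336, 340, 344, 348]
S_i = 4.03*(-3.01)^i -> [4.03, -12.13, 36.51, -109.9, 330.8]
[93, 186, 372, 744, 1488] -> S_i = 93*2^i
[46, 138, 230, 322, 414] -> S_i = 46 + 92*i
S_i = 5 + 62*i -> [5, 67, 129, 191, 253]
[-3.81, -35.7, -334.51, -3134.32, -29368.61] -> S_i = -3.81*9.37^i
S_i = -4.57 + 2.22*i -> [-4.57, -2.35, -0.13, 2.09, 4.31]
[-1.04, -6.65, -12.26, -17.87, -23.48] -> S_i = -1.04 + -5.61*i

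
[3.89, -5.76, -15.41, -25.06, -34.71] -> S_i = 3.89 + -9.65*i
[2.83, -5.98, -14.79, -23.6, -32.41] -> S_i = 2.83 + -8.81*i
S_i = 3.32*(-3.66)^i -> [3.32, -12.15, 44.47, -162.77, 595.75]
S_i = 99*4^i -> [99, 396, 1584, 6336, 25344]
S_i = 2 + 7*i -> [2, 9, 16, 23, 30]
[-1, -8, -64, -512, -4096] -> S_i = -1*8^i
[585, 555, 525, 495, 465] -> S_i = 585 + -30*i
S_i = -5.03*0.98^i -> [-5.03, -4.93, -4.83, -4.73, -4.64]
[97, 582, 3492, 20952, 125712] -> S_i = 97*6^i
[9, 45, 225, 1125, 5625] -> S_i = 9*5^i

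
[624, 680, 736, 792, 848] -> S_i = 624 + 56*i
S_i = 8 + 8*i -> [8, 16, 24, 32, 40]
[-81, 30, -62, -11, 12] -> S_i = Random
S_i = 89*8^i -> [89, 712, 5696, 45568, 364544]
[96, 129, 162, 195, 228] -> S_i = 96 + 33*i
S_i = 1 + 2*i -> [1, 3, 5, 7, 9]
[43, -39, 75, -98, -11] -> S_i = Random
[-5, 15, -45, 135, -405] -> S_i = -5*-3^i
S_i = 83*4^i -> [83, 332, 1328, 5312, 21248]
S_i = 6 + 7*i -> [6, 13, 20, 27, 34]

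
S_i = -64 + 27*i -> [-64, -37, -10, 17, 44]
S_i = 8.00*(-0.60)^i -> [8.0, -4.8, 2.88, -1.73, 1.04]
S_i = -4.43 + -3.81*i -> [-4.43, -8.24, -12.05, -15.86, -19.67]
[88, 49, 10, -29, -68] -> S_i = 88 + -39*i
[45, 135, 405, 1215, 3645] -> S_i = 45*3^i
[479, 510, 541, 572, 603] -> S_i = 479 + 31*i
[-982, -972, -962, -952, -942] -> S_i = -982 + 10*i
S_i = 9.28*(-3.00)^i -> [9.28, -27.84, 83.52, -250.56, 751.68]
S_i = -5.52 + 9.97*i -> [-5.52, 4.45, 14.42, 24.39, 34.36]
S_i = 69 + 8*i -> [69, 77, 85, 93, 101]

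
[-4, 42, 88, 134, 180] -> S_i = -4 + 46*i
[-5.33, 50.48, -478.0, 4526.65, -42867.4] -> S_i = -5.33*(-9.47)^i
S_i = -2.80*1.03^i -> [-2.8, -2.88, -2.97, -3.06, -3.15]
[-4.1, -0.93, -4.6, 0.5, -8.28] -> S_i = Random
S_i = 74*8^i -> [74, 592, 4736, 37888, 303104]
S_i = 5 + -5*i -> [5, 0, -5, -10, -15]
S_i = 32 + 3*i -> [32, 35, 38, 41, 44]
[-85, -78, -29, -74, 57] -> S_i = Random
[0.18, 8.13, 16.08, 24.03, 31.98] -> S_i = 0.18 + 7.95*i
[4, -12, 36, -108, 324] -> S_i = 4*-3^i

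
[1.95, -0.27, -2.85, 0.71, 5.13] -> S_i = Random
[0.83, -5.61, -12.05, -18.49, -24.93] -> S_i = 0.83 + -6.44*i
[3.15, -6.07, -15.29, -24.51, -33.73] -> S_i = 3.15 + -9.22*i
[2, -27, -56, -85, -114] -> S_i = 2 + -29*i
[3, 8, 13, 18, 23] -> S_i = 3 + 5*i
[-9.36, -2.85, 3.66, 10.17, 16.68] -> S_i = -9.36 + 6.51*i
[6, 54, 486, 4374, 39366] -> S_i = 6*9^i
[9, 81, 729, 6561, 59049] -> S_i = 9*9^i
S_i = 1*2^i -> [1, 2, 4, 8, 16]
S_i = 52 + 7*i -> [52, 59, 66, 73, 80]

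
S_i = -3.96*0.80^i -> [-3.96, -3.17, -2.53, -2.03, -1.62]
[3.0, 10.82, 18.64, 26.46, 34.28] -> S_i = 3.00 + 7.82*i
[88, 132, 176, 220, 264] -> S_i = 88 + 44*i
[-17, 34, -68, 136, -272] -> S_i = -17*-2^i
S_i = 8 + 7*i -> [8, 15, 22, 29, 36]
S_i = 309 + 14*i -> [309, 323, 337, 351, 365]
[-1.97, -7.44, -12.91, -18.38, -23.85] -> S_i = -1.97 + -5.47*i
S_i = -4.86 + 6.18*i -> [-4.86, 1.32, 7.5, 13.68, 19.86]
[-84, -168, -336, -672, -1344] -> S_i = -84*2^i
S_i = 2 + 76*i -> [2, 78, 154, 230, 306]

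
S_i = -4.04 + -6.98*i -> [-4.04, -11.02, -18.0, -24.98, -31.96]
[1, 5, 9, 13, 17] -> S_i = 1 + 4*i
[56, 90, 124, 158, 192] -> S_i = 56 + 34*i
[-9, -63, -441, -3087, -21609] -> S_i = -9*7^i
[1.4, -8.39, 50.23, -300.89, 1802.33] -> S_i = 1.40*(-5.99)^i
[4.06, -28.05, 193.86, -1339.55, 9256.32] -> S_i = 4.06*(-6.91)^i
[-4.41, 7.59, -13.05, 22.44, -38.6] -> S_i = -4.41*(-1.72)^i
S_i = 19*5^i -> [19, 95, 475, 2375, 11875]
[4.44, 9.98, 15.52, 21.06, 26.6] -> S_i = 4.44 + 5.54*i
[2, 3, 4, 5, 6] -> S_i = 2 + 1*i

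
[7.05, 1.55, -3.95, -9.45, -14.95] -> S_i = 7.05 + -5.50*i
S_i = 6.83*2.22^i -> [6.83, 15.16, 33.66, 74.73, 165.89]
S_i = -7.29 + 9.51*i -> [-7.29, 2.22, 11.73, 21.24, 30.75]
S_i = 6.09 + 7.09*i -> [6.09, 13.18, 20.27, 27.36, 34.45]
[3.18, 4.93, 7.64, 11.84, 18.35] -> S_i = 3.18*1.55^i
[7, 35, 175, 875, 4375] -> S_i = 7*5^i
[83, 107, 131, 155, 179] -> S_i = 83 + 24*i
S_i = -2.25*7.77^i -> [-2.25, -17.48, -135.84, -1055.47, -8201.0]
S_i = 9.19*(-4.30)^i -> [9.19, -39.52, 169.92, -730.67, 3141.88]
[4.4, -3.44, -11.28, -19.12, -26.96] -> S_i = 4.40 + -7.84*i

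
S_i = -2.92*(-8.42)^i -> [-2.92, 24.59, -207.02, 1743.09, -14676.79]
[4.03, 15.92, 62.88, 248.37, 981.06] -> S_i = 4.03*3.95^i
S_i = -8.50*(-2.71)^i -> [-8.5, 23.04, -62.42, 169.17, -458.45]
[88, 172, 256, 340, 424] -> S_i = 88 + 84*i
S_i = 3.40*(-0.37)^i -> [3.4, -1.26, 0.47, -0.17, 0.06]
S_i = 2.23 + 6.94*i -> [2.23, 9.17, 16.11, 23.05, 29.99]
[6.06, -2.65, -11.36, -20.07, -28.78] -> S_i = 6.06 + -8.71*i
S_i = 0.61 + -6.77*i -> [0.61, -6.16, -12.93, -19.7, -26.47]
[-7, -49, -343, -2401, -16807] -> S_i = -7*7^i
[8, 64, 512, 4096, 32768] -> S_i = 8*8^i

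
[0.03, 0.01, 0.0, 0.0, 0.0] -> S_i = 0.03*0.23^i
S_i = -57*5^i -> [-57, -285, -1425, -7125, -35625]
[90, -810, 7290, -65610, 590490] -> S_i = 90*-9^i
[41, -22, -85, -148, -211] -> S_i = 41 + -63*i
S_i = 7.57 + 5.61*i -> [7.57, 13.18, 18.79, 24.4, 30.01]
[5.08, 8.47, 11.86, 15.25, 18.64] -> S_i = 5.08 + 3.39*i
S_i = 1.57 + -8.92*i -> [1.57, -7.35, -16.27, -25.19, -34.11]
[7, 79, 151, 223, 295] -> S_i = 7 + 72*i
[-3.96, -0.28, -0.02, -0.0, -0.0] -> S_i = -3.96*0.07^i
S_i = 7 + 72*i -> [7, 79, 151, 223, 295]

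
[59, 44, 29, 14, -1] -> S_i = 59 + -15*i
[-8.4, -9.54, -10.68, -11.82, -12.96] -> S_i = -8.40 + -1.14*i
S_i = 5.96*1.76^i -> [5.96, 10.49, 18.46, 32.49, 57.19]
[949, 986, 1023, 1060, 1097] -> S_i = 949 + 37*i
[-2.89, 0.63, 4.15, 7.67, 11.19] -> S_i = -2.89 + 3.52*i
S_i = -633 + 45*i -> [-633, -588, -543, -498, -453]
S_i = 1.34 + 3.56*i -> [1.34, 4.9, 8.46, 12.02, 15.58]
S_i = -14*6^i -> [-14, -84, -504, -3024, -18144]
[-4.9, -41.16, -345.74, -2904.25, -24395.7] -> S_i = -4.90*8.40^i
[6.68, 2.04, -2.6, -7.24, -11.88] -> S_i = 6.68 + -4.64*i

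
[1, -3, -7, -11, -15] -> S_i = 1 + -4*i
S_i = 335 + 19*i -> [335, 354, 373, 392, 411]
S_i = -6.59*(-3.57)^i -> [-6.59, 23.53, -83.99, 299.84, -1070.43]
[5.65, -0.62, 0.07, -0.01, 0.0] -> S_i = 5.65*(-0.11)^i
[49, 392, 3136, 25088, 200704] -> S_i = 49*8^i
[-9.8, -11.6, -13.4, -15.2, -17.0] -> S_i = -9.80 + -1.80*i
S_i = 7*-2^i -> [7, -14, 28, -56, 112]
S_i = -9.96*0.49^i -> [-9.96, -4.88, -2.39, -1.17, -0.57]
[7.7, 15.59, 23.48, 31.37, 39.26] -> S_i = 7.70 + 7.89*i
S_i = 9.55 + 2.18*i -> [9.55, 11.73, 13.91, 16.09, 18.27]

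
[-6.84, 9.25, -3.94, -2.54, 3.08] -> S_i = Random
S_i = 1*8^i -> [1, 8, 64, 512, 4096]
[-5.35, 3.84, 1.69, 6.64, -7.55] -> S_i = Random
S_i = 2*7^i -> [2, 14, 98, 686, 4802]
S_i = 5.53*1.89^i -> [5.53, 10.45, 19.75, 37.33, 70.56]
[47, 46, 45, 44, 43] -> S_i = 47 + -1*i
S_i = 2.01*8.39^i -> [2.01, 16.86, 141.49, 1187.09, 9959.65]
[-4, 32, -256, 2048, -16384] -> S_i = -4*-8^i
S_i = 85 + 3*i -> [85, 88, 91, 94, 97]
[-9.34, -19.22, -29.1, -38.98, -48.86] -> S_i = -9.34 + -9.88*i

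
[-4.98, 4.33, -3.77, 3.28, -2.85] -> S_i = -4.98*(-0.87)^i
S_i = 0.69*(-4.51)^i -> [0.69, -3.11, 14.03, -63.3, 285.47]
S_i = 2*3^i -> [2, 6, 18, 54, 162]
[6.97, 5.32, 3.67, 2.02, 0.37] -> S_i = 6.97 + -1.65*i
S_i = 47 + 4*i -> [47, 51, 55, 59, 63]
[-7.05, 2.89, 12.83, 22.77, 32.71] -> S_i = -7.05 + 9.94*i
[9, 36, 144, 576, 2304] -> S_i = 9*4^i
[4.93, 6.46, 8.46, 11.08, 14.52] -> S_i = 4.93*1.31^i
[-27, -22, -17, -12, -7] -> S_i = -27 + 5*i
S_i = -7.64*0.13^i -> [-7.64, -0.99, -0.13, -0.02, -0.0]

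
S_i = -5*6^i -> [-5, -30, -180, -1080, -6480]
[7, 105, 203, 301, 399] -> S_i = 7 + 98*i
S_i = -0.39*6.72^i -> [-0.39, -2.62, -17.61, -118.35, -795.32]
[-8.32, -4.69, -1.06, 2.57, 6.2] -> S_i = -8.32 + 3.63*i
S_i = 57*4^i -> [57, 228, 912, 3648, 14592]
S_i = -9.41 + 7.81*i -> [-9.41, -1.6, 6.21, 14.02, 21.83]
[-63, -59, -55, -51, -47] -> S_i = -63 + 4*i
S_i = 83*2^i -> [83, 166, 332, 664, 1328]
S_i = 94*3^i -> [94, 282, 846, 2538, 7614]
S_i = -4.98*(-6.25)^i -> [-4.98, 31.13, -194.53, 1215.82, -7598.88]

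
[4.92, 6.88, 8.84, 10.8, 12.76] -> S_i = 4.92 + 1.96*i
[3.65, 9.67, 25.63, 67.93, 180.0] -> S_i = 3.65*2.65^i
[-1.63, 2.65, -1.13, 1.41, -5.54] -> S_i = Random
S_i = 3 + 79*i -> [3, 82, 161, 240, 319]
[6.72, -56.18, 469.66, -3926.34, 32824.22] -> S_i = 6.72*(-8.36)^i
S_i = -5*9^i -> [-5, -45, -405, -3645, -32805]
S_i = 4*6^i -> [4, 24, 144, 864, 5184]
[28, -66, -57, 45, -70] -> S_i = Random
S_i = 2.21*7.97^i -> [2.21, 17.61, 140.38, 1118.84, 8917.14]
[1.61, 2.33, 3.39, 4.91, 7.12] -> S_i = 1.61*1.45^i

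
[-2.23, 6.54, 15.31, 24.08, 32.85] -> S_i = -2.23 + 8.77*i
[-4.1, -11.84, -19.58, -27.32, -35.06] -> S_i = -4.10 + -7.74*i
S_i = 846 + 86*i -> [846, 932, 1018, 1104, 1190]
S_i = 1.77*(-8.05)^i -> [1.77, -14.25, 114.7, -923.34, 7432.87]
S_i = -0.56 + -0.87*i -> [-0.56, -1.43, -2.3, -3.17, -4.04]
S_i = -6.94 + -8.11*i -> [-6.94, -15.05, -23.16, -31.27, -39.38]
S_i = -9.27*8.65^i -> [-9.27, -80.19, -693.6, -5999.68, -51897.23]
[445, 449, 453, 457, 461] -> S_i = 445 + 4*i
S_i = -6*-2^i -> [-6, 12, -24, 48, -96]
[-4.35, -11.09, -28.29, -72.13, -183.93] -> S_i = -4.35*2.55^i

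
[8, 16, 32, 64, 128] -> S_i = 8*2^i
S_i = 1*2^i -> [1, 2, 4, 8, 16]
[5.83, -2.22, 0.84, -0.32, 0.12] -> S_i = 5.83*(-0.38)^i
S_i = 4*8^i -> [4, 32, 256, 2048, 16384]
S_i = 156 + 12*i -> [156, 168, 180, 192, 204]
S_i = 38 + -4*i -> [38, 34, 30, 26, 22]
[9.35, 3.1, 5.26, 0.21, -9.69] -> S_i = Random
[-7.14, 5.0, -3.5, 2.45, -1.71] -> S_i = -7.14*(-0.70)^i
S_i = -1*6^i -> [-1, -6, -36, -216, -1296]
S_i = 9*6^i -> [9, 54, 324, 1944, 11664]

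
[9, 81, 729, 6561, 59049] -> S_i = 9*9^i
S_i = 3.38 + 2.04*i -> [3.38, 5.42, 7.46, 9.5, 11.54]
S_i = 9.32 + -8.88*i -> [9.32, 0.44, -8.44, -17.32, -26.2]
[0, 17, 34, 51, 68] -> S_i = 0 + 17*i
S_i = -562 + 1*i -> [-562, -561, -560, -559, -558]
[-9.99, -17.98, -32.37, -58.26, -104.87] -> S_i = -9.99*1.80^i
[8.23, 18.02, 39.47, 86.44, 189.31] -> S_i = 8.23*2.19^i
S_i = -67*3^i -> [-67, -201, -603, -1809, -5427]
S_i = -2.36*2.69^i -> [-2.36, -6.35, -17.08, -45.94, -123.57]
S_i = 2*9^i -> [2, 18, 162, 1458, 13122]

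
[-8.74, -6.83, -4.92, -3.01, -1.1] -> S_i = -8.74 + 1.91*i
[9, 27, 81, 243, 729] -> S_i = 9*3^i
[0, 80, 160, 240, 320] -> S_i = 0 + 80*i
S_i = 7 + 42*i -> [7, 49, 91, 133, 175]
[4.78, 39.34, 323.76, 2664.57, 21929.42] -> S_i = 4.78*8.23^i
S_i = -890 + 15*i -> [-890, -875, -860, -845, -830]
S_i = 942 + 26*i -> [942, 968, 994, 1020, 1046]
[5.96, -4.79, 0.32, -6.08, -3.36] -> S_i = Random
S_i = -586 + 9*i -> [-586, -577, -568, -559, -550]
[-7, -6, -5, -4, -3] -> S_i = -7 + 1*i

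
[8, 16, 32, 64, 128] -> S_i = 8*2^i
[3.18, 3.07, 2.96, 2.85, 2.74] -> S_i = 3.18 + -0.11*i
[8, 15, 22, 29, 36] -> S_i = 8 + 7*i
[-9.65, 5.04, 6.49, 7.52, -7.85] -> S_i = Random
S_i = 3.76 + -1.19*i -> [3.76, 2.57, 1.38, 0.19, -1.0]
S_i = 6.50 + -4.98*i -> [6.5, 1.52, -3.46, -8.44, -13.42]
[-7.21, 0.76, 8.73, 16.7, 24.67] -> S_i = -7.21 + 7.97*i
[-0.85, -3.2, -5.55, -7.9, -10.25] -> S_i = -0.85 + -2.35*i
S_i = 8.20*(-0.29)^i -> [8.2, -2.38, 0.69, -0.2, 0.06]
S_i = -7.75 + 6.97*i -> [-7.75, -0.78, 6.19, 13.16, 20.13]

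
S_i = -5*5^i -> [-5, -25, -125, -625, -3125]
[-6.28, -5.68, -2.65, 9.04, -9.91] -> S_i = Random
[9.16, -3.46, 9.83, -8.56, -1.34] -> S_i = Random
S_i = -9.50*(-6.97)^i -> [-9.5, 66.22, -461.52, 3216.78, -22420.99]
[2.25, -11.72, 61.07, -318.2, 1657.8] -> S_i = 2.25*(-5.21)^i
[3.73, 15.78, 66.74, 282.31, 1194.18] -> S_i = 3.73*4.23^i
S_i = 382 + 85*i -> [382, 467, 552, 637, 722]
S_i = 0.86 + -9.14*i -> [0.86, -8.28, -17.42, -26.56, -35.7]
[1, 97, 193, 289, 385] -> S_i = 1 + 96*i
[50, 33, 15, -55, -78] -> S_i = Random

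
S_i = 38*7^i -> [38, 266, 1862, 13034, 91238]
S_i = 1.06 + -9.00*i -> [1.06, -7.94, -16.94, -25.94, -34.94]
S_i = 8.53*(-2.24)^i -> [8.53, -19.11, 42.8, -95.87, 214.75]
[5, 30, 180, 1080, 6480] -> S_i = 5*6^i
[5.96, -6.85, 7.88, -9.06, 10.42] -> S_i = 5.96*(-1.15)^i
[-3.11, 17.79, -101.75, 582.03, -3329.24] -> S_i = -3.11*(-5.72)^i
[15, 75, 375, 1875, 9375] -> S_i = 15*5^i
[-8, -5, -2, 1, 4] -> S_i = -8 + 3*i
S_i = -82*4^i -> [-82, -328, -1312, -5248, -20992]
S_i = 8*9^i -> [8, 72, 648, 5832, 52488]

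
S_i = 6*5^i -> [6, 30, 150, 750, 3750]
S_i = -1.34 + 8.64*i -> [-1.34, 7.3, 15.94, 24.58, 33.22]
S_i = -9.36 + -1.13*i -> [-9.36, -10.49, -11.62, -12.75, -13.88]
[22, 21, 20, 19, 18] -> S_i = 22 + -1*i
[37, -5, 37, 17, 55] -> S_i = Random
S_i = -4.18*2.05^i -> [-4.18, -8.57, -17.57, -36.01, -73.82]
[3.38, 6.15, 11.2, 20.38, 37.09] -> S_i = 3.38*1.82^i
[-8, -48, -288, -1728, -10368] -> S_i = -8*6^i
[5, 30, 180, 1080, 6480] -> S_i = 5*6^i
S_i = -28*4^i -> [-28, -112, -448, -1792, -7168]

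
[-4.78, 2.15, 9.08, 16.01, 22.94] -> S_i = -4.78 + 6.93*i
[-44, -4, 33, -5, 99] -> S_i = Random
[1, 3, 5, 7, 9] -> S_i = 1 + 2*i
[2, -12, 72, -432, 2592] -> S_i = 2*-6^i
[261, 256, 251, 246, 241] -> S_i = 261 + -5*i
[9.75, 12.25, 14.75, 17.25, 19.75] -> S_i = 9.75 + 2.50*i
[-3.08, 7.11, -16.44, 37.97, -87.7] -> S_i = -3.08*(-2.31)^i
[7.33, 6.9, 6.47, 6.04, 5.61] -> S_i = 7.33 + -0.43*i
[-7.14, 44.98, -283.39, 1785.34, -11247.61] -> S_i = -7.14*(-6.30)^i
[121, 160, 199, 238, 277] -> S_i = 121 + 39*i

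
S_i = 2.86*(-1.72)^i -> [2.86, -4.92, 8.46, -14.55, 25.03]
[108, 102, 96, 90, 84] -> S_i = 108 + -6*i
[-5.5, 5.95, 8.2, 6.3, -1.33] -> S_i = Random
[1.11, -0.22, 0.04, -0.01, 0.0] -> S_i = 1.11*(-0.20)^i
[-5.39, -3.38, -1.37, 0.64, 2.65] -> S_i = -5.39 + 2.01*i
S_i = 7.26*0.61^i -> [7.26, 4.43, 2.7, 1.65, 1.01]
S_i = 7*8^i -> [7, 56, 448, 3584, 28672]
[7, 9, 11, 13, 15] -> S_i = 7 + 2*i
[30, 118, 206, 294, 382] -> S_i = 30 + 88*i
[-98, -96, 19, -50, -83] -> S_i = Random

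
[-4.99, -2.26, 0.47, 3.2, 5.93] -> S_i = -4.99 + 2.73*i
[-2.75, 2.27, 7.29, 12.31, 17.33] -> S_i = -2.75 + 5.02*i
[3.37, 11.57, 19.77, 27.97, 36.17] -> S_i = 3.37 + 8.20*i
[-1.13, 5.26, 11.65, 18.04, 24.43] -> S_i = -1.13 + 6.39*i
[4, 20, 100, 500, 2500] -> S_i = 4*5^i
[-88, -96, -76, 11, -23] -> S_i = Random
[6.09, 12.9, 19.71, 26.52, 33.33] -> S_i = 6.09 + 6.81*i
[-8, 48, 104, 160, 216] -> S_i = -8 + 56*i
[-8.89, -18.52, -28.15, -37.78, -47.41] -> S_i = -8.89 + -9.63*i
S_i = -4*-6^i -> [-4, 24, -144, 864, -5184]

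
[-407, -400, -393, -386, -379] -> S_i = -407 + 7*i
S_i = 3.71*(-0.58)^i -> [3.71, -2.15, 1.25, -0.72, 0.42]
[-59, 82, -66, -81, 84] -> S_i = Random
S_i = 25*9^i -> [25, 225, 2025, 18225, 164025]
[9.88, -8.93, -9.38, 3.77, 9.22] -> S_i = Random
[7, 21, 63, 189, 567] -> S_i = 7*3^i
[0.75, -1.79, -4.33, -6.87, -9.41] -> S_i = 0.75 + -2.54*i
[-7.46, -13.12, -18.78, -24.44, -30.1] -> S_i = -7.46 + -5.66*i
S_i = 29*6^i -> [29, 174, 1044, 6264, 37584]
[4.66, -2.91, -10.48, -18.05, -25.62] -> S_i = 4.66 + -7.57*i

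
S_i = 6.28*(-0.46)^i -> [6.28, -2.89, 1.33, -0.61, 0.28]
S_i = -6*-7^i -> [-6, 42, -294, 2058, -14406]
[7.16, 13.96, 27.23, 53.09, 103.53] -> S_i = 7.16*1.95^i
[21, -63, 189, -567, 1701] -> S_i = 21*-3^i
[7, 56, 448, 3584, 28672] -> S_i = 7*8^i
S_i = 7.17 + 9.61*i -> [7.17, 16.78, 26.39, 36.0, 45.61]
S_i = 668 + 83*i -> [668, 751, 834, 917, 1000]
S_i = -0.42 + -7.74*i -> [-0.42, -8.16, -15.9, -23.64, -31.38]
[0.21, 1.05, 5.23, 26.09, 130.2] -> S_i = 0.21*4.99^i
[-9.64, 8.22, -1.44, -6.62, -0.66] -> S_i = Random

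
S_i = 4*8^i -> [4, 32, 256, 2048, 16384]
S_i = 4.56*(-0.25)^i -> [4.56, -1.14, 0.28, -0.07, 0.02]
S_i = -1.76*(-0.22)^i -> [-1.76, 0.39, -0.09, 0.02, -0.0]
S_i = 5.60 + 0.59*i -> [5.6, 6.19, 6.78, 7.37, 7.96]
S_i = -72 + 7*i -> [-72, -65, -58, -51, -44]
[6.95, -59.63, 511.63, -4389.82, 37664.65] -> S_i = 6.95*(-8.58)^i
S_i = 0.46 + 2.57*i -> [0.46, 3.03, 5.6, 8.17, 10.74]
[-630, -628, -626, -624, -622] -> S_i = -630 + 2*i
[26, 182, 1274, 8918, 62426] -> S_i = 26*7^i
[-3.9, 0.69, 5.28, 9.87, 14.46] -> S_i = -3.90 + 4.59*i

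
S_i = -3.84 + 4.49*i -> [-3.84, 0.65, 5.14, 9.63, 14.12]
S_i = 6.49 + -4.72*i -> [6.49, 1.77, -2.95, -7.67, -12.39]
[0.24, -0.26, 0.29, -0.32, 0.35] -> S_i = 0.24*(-1.10)^i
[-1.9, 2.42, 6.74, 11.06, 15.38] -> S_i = -1.90 + 4.32*i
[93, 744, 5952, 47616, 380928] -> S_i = 93*8^i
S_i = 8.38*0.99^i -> [8.38, 8.3, 8.21, 8.13, 8.05]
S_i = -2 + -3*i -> [-2, -5, -8, -11, -14]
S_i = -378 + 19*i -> [-378, -359, -340, -321, -302]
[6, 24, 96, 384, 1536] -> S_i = 6*4^i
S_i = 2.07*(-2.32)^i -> [2.07, -4.8, 11.14, -25.85, 59.97]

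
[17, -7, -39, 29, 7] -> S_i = Random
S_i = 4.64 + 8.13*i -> [4.64, 12.77, 20.9, 29.03, 37.16]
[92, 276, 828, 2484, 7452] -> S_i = 92*3^i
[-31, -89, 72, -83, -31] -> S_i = Random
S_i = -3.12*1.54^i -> [-3.12, -4.8, -7.4, -11.4, -17.55]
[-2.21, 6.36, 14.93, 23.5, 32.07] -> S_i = -2.21 + 8.57*i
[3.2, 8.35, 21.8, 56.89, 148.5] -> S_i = 3.20*2.61^i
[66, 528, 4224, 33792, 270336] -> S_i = 66*8^i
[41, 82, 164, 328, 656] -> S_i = 41*2^i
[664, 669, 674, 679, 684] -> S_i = 664 + 5*i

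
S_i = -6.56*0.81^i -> [-6.56, -5.31, -4.3, -3.49, -2.82]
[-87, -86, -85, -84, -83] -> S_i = -87 + 1*i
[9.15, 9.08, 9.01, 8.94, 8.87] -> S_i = 9.15 + -0.07*i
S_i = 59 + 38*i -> [59, 97, 135, 173, 211]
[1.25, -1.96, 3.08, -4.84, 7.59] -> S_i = 1.25*(-1.57)^i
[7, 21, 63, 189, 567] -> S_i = 7*3^i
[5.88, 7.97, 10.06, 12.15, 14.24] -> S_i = 5.88 + 2.09*i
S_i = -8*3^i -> [-8, -24, -72, -216, -648]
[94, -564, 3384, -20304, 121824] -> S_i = 94*-6^i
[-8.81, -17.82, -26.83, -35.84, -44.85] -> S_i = -8.81 + -9.01*i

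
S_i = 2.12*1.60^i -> [2.12, 3.39, 5.43, 8.68, 13.89]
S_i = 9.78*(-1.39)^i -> [9.78, -13.59, 18.9, -26.27, 36.51]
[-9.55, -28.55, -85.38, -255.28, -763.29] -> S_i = -9.55*2.99^i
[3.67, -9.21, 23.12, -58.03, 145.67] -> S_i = 3.67*(-2.51)^i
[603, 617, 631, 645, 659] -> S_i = 603 + 14*i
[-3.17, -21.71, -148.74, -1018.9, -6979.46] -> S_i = -3.17*6.85^i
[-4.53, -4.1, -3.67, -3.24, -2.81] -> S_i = -4.53 + 0.43*i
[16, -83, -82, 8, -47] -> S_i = Random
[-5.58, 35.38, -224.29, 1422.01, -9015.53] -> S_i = -5.58*(-6.34)^i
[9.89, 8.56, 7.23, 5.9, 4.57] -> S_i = 9.89 + -1.33*i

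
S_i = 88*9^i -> [88, 792, 7128, 64152, 577368]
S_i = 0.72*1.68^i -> [0.72, 1.21, 2.03, 3.41, 5.74]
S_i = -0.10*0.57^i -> [-0.1, -0.06, -0.03, -0.02, -0.01]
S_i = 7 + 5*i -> [7, 12, 17, 22, 27]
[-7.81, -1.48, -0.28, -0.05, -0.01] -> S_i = -7.81*0.19^i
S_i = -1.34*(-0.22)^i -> [-1.34, 0.29, -0.06, 0.01, -0.0]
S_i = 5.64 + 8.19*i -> [5.64, 13.83, 22.02, 30.21, 38.4]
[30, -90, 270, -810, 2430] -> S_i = 30*-3^i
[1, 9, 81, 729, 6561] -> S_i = 1*9^i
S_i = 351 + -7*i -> [351, 344, 337, 330, 323]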